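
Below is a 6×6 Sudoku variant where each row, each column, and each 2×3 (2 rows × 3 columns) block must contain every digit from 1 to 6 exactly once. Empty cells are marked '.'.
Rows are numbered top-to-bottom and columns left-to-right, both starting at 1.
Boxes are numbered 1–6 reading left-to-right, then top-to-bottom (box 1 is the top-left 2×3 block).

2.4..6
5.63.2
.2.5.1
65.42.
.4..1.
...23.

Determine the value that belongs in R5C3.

Cell R5C3 itself could take any of {2, 3, 5} by direct elimination.
Consider where 2 can go in row 5.
R5C1 is out (column 1 already has a 2).
R5C4 is out (column 4 already has a 2).
R5C6 is out (column 6 already has a 2).
So the only cell in row 5 that can hold 2 is R5C3.
Therefore R5C3 = 2.

2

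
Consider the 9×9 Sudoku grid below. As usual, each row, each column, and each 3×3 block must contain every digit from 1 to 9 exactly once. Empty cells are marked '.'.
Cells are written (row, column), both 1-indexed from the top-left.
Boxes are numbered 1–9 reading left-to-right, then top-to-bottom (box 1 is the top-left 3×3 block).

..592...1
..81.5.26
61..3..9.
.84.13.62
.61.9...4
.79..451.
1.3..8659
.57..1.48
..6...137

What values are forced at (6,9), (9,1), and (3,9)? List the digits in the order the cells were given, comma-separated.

For (6,9):
  Row 6 already contains {1, 4, 5, 7, 9}.
  Column 9 already contains {1, 2, 4, 6, 7, 8, 9}.
  Its 3×3 block (box 6) already contains {1, 2, 4, 5, 6}.
  The only value from 1–9 not eliminated is 3, so (6,9) = 3.
For (9,1):
  Consider where 8 can go in box 7.
  (7,2) is out (row 7 already has a 8).
  (8,1) is out (row 8 already has a 8).
  (9,2) is out (column 2 already has a 8).
  So the only cell in box 7 that can hold 8 is (9,1).
  So (9,1) = 8.
For (3,9):
  Row 3 already contains {1, 3, 6, 9}.
  Column 9 already contains {1, 2, 4, 6, 7, 8, 9}.
  Its 3×3 block (box 3) already contains {1, 2, 6, 9}.
  The only value from 1–9 not eliminated is 5, so (3,9) = 5.

3,8,5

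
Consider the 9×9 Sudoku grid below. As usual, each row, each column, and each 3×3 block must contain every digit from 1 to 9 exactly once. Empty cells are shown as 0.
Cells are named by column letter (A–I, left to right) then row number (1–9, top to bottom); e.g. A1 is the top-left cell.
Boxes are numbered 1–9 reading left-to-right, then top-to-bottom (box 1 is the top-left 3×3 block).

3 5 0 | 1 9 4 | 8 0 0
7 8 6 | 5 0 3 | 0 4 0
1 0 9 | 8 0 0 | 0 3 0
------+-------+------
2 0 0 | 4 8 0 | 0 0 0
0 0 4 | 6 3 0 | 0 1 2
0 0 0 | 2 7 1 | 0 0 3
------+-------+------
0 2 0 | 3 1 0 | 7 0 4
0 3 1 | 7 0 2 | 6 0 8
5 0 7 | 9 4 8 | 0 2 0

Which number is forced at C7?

Row 7 already contains {1, 2, 3, 4, 7}.
Column C already contains {1, 4, 6, 7, 9}.
Its 3×3 block (box 7) already contains {1, 2, 3, 5, 7}.
The only value from 1–9 not eliminated is 8, so C7 = 8.

8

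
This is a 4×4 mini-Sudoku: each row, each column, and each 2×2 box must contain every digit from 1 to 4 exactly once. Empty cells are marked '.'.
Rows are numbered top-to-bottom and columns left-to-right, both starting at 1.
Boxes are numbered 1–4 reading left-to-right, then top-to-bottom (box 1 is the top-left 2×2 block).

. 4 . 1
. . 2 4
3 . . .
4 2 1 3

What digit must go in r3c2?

Row 3 already contains {3}.
Column 2 already contains {2, 4}.
Its 2×2 block (box 3) already contains {2, 3, 4}.
The only value from 1–4 not eliminated is 1, so r3c2 = 1.

1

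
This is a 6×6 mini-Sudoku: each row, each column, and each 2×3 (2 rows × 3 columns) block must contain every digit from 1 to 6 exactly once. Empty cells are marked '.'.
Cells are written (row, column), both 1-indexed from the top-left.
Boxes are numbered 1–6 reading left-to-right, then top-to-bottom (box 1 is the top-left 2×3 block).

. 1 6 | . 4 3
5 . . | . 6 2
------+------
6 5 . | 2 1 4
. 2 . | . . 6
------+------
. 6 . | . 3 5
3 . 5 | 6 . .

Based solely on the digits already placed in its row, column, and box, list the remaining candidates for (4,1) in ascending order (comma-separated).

Row 4 already contains {2, 6}.
Column 1 already contains {3, 5, 6}.
Its 2×3 block (box 3) already contains {2, 5, 6}.
Removing those from 1–6 leaves {1, 4} as the candidates for (4,1).

1,4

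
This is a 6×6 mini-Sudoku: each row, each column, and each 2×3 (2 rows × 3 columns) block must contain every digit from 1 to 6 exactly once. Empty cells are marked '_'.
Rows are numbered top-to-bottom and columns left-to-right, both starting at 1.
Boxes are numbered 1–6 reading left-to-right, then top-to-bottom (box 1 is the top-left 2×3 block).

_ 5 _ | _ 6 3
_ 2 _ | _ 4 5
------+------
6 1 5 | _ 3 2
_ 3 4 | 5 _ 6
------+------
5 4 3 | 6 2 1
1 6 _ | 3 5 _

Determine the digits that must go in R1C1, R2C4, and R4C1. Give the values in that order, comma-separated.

4,1,2

For R1C1:
  Row 1 already contains {3, 5, 6}.
  Column 1 already contains {1, 5, 6}.
  Its 2×3 block (box 1) already contains {2, 5}.
  The only value from 1–6 not eliminated is 4, so R1C1 = 4.
For R2C4:
  Row 2 already contains {2, 4, 5}.
  Column 4 already contains {3, 5, 6}.
  Its 2×3 block (box 2) already contains {3, 4, 5, 6}.
  The only value from 1–6 not eliminated is 1, so R2C4 = 1.
For R4C1:
  Row 4 already contains {3, 4, 5, 6}.
  Column 1 already contains {1, 5, 6}.
  Its 2×3 block (box 3) already contains {1, 3, 4, 5, 6}.
  The only value from 1–6 not eliminated is 2, so R4C1 = 2.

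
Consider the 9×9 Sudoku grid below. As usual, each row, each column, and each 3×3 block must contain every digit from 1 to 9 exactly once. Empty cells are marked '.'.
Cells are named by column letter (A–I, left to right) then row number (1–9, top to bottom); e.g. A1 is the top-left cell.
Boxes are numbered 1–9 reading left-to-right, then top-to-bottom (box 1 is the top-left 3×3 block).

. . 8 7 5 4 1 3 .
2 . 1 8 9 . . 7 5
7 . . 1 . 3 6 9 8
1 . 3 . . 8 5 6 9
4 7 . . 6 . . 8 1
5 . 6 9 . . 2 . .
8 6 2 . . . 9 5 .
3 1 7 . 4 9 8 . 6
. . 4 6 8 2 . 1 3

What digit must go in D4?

Cell D4 itself could take any of {2, 4} by direct elimination.
Consider where 4 can go in row 4.
B4 is out (box 4 already has a 4).
E4 is out (column E already has a 4).
So the only cell in row 4 that can hold 4 is D4.
Therefore D4 = 4.

4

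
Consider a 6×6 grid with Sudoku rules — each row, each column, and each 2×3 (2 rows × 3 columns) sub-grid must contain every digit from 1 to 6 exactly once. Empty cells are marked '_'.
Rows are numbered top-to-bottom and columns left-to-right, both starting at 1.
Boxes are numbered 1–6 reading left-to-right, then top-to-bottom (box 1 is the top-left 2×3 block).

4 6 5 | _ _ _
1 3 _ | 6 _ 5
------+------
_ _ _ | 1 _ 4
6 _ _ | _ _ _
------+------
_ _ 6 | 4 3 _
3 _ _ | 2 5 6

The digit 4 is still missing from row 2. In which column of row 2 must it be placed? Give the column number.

5

Consider where 4 can go in row 2.
R2C3 is out (box 1 already has a 4).
So the only cell in row 2 that can hold 4 is R2C5.
That is column 5.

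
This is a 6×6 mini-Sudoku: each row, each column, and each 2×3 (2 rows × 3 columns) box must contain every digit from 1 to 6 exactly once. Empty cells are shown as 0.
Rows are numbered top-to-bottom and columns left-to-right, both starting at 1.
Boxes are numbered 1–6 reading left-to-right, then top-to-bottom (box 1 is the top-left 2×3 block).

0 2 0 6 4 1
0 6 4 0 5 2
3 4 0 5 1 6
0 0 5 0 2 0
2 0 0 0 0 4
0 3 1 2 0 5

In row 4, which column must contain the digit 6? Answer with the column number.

Consider where 6 can go in row 4.
R4C2 is out (column 2 already has a 6).
R4C4 is out (column 4 already has a 6).
R4C6 is out (column 6 already has a 6).
So the only cell in row 4 that can hold 6 is R4C1.
That is column 1.

1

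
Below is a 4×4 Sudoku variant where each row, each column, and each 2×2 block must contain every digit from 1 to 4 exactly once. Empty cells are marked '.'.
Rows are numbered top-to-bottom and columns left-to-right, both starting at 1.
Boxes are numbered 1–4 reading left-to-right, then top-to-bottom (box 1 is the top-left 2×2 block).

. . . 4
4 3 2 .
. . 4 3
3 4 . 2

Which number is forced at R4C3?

Row 4 already contains {2, 3, 4}.
Column 3 already contains {2, 4}.
Its 2×2 block (box 4) already contains {2, 3, 4}.
The only value from 1–4 not eliminated is 1, so R4C3 = 1.

1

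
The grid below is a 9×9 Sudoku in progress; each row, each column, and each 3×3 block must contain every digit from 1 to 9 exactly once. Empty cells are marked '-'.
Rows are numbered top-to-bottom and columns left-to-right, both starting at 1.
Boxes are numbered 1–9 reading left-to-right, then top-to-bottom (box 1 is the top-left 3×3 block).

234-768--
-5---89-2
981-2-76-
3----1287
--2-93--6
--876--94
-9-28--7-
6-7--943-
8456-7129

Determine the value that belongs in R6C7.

3

Cell R6C7 itself could take any of {3, 5} by direct elimination.
Consider where 3 can go in row 6.
R6C1 is out (column 1 already has a 3).
R6C2 is out (column 2 already has a 3).
R6C6 is out (column 6 already has a 3).
So the only cell in row 6 that can hold 3 is R6C7.
Therefore R6C7 = 3.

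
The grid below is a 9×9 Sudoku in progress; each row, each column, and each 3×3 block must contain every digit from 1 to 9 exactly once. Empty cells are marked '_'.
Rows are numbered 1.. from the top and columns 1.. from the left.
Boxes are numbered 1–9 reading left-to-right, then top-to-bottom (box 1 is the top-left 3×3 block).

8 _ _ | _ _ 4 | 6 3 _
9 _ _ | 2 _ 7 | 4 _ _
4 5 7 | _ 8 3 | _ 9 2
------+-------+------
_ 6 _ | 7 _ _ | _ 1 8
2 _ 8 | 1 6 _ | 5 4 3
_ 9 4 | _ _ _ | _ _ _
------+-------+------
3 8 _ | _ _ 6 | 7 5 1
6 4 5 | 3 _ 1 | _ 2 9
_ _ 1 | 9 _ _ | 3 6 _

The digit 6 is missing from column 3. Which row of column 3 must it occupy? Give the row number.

2

Consider where 6 can go in column 3.
row 1, column 3 is out (row 1 already has a 6).
row 4, column 3 is out (row 4 already has a 6).
row 7, column 3 is out (row 7 already has a 6).
So the only cell in column 3 that can hold 6 is row 2, column 3.
That is row 2.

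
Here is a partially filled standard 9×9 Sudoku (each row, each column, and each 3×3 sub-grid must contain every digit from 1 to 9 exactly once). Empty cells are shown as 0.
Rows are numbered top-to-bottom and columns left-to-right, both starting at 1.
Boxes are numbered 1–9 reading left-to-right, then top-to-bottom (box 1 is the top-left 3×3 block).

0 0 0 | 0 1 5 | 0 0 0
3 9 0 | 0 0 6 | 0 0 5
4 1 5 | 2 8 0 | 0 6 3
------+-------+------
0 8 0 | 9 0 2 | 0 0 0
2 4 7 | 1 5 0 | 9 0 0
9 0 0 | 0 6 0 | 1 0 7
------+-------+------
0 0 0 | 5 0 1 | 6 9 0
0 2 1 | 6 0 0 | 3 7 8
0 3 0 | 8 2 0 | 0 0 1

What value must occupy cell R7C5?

Cell R7C5 itself could take any of {3, 4, 7} by direct elimination.
Consider where 3 can go in box 8.
R8C5 is out (row 8 already has a 3).
R8C6 is out (row 8 already has a 3).
R9C6 is out (row 9 already has a 3).
So the only cell in box 8 that can hold 3 is R7C5.
Therefore R7C5 = 3.

3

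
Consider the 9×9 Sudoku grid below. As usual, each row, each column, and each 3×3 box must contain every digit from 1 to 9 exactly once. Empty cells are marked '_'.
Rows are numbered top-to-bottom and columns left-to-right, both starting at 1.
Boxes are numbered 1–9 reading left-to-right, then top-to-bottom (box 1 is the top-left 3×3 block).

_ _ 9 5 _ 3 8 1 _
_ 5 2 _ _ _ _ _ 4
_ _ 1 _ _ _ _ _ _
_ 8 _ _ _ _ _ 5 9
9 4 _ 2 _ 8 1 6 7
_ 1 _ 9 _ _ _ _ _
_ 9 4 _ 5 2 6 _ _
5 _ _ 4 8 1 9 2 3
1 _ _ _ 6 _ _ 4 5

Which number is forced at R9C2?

Cell R9C2 itself could take any of {2, 3, 7} by direct elimination.
Consider where 2 can go in row 9.
R9C3 is out (column 3 already has a 2).
R9C4 is out (column 4 already has a 2).
R9C6 is out (column 6 already has a 2).
R9C7 is out (box 9 already has a 2).
So the only cell in row 9 that can hold 2 is R9C2.
Therefore R9C2 = 2.

2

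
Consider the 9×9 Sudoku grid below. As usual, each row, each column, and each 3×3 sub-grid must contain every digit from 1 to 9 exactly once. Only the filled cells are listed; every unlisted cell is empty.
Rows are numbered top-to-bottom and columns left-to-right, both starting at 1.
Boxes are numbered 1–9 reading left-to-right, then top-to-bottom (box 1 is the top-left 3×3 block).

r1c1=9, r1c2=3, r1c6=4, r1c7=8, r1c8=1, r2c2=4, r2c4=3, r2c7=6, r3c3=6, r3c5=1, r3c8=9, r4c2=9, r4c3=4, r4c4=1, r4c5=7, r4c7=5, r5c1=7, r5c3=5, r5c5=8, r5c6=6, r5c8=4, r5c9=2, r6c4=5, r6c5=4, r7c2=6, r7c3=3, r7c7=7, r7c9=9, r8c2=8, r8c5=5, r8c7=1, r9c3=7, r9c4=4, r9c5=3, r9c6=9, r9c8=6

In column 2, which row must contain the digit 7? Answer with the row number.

Consider where 7 can go in column 2.
r5c2 is out (row 5 already has a 7).
r6c2 is out (box 4 already has a 7).
r9c2 is out (row 9 already has a 7).
So the only cell in column 2 that can hold 7 is r3c2.
That is row 3.

3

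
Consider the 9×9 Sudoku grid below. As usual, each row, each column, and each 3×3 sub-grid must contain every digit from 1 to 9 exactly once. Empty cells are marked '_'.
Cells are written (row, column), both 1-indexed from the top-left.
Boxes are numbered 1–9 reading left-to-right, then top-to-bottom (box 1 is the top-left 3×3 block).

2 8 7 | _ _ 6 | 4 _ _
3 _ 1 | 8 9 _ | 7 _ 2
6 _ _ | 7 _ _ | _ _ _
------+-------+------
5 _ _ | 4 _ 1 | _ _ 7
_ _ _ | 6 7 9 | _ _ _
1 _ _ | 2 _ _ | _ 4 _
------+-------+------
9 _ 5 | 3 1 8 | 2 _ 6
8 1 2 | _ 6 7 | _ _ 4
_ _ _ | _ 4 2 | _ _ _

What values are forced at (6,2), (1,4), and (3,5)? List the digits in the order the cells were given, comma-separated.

7,1,2

For (6,2):
  Consider where 7 can go in row 6.
  (6,3) is out (column 3 already has a 7).
  (6,5) is out (column 5 already has a 7).
  (6,6) is out (column 6 already has a 7).
  (6,7) is out (column 7 already has a 7).
  (6,9) is out (column 9 already has a 7).
  So the only cell in row 6 that can hold 7 is (6,2).
  So (6,2) = 7.
For (1,4):
  Consider where 1 can go in column 4.
  (8,4) is out (row 8 already has a 1).
  (9,4) is out (box 8 already has a 1).
  So the only cell in column 4 that can hold 1 is (1,4).
  So (1,4) = 1.
For (3,5):
  Consider where 2 can go in box 2.
  (1,4) is out (row 1 already has a 2).
  (1,5) is out (row 1 already has a 2).
  (2,6) is out (row 2 already has a 2).
  (3,6) is out (column 6 already has a 2).
  So the only cell in box 2 that can hold 2 is (3,5).
  So (3,5) = 2.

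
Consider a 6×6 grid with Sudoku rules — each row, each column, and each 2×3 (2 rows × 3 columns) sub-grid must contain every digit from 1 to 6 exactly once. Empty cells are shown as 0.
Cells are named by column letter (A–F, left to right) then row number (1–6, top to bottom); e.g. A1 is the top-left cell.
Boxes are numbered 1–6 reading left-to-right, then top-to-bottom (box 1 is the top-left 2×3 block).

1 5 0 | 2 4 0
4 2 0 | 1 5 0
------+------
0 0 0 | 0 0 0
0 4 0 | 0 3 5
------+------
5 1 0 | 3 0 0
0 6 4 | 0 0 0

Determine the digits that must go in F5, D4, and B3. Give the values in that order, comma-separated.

For F5:
  Consider where 4 can go in box 6.
  E5 is out (column E already has a 4).
  D6 is out (row 6 already has a 4).
  E6 is out (row 6 already has a 4).
  F6 is out (row 6 already has a 4).
  So the only cell in box 6 that can hold 4 is F5.
  So F5 = 4.
For D4:
  Row 4 already contains {3, 4, 5}.
  Column D already contains {1, 2, 3}.
  Its 2×3 block (box 4) already contains {3, 5}.
  The only value from 1–6 not eliminated is 6, so D4 = 6.
For B3:
  Row 3 already contains {}.
  Column B already contains {1, 2, 4, 5, 6}.
  Its 2×3 block (box 3) already contains {4}.
  The only value from 1–6 not eliminated is 3, so B3 = 3.

4,6,3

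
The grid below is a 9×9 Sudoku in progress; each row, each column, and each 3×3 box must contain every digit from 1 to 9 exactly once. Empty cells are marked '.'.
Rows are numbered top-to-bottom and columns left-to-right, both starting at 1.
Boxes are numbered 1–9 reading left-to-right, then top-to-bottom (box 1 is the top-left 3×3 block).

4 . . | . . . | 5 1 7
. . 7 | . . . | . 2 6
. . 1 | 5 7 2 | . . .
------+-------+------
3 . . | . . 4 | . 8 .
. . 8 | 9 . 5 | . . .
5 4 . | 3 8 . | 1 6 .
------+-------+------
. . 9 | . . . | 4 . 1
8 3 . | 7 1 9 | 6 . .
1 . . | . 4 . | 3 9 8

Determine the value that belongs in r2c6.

1

Cell r2c6 itself could take any of {1, 3, 8} by direct elimination.
Consider where 1 can go in column 6.
r1c6 is out (row 1 already has a 1).
r6c6 is out (row 6 already has a 1).
r7c6 is out (row 7 already has a 1).
r9c6 is out (row 9 already has a 1).
So the only cell in column 6 that can hold 1 is r2c6.
Therefore r2c6 = 1.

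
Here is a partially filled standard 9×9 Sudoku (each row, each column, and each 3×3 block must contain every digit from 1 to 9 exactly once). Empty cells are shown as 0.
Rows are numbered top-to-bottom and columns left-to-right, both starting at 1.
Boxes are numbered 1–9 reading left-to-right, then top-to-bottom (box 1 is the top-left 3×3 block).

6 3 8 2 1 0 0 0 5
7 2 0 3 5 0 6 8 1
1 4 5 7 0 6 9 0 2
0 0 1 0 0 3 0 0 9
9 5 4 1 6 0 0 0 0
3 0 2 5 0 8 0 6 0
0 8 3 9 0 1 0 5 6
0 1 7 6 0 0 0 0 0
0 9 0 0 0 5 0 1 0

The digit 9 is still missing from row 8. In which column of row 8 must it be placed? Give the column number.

Consider where 9 can go in row 8.
r8c1 is out (column 1 already has a 9).
r8c5 is out (box 8 already has a 9).
r8c6 is out (box 8 already has a 9).
r8c7 is out (column 7 already has a 9).
r8c9 is out (column 9 already has a 9).
So the only cell in row 8 that can hold 9 is r8c8.
That is column 8.

8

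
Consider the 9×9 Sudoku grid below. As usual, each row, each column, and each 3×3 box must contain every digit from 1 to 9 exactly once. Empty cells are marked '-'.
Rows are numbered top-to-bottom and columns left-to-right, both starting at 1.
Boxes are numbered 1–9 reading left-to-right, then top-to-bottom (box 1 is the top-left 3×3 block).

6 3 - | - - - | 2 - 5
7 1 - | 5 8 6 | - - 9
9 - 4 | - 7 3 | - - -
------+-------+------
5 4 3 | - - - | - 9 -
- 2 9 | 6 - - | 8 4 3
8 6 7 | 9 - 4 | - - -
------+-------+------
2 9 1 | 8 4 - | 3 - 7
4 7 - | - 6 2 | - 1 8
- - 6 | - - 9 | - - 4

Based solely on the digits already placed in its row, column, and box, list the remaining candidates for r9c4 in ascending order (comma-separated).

1,3,7

Row 9 already contains {4, 6, 9}.
Column 4 already contains {5, 6, 8, 9}.
Its 3×3 block (box 8) already contains {2, 4, 6, 8, 9}.
Removing those from 1–9 leaves {1, 3, 7} as the candidates for r9c4.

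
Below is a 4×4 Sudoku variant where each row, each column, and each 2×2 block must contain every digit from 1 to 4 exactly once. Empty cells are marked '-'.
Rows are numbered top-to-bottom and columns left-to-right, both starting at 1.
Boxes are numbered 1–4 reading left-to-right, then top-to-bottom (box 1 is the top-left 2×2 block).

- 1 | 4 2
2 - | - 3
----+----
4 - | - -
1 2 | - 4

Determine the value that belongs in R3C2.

Row 3 already contains {4}.
Column 2 already contains {1, 2}.
Its 2×2 block (box 3) already contains {1, 2, 4}.
The only value from 1–4 not eliminated is 3, so R3C2 = 3.

3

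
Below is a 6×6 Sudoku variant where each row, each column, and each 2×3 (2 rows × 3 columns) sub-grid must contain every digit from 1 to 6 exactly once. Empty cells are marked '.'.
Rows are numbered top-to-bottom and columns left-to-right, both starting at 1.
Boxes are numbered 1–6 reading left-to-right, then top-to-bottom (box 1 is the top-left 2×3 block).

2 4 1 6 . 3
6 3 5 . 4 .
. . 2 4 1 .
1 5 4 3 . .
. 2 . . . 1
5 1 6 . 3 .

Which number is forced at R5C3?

Row 5 already contains {1, 2}.
Column 3 already contains {1, 2, 4, 5, 6}.
Its 2×3 block (box 5) already contains {1, 2, 5, 6}.
The only value from 1–6 not eliminated is 3, so R5C3 = 3.

3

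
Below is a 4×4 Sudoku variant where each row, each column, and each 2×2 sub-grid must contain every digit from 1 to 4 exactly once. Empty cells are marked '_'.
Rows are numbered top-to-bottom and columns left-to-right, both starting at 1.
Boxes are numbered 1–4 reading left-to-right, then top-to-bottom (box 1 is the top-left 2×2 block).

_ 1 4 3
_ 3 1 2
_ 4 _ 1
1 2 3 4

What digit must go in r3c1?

Row 3 already contains {1, 4}.
Column 1 already contains {1}.
Its 2×2 block (box 3) already contains {1, 2, 4}.
The only value from 1–4 not eliminated is 3, so r3c1 = 3.

3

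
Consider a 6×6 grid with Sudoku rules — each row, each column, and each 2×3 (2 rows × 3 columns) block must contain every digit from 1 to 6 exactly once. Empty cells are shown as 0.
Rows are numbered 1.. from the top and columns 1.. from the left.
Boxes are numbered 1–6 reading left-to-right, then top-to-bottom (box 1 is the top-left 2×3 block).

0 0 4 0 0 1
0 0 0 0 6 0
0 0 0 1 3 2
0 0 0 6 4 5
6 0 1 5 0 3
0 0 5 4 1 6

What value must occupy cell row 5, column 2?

Cell row 5, column 2 itself could take any of {2, 4} by direct elimination.
Consider where 4 can go in row 5.
row 5, column 5 is out (column 5 already has a 4).
So the only cell in row 5 that can hold 4 is row 5, column 2.
Therefore row 5, column 2 = 4.

4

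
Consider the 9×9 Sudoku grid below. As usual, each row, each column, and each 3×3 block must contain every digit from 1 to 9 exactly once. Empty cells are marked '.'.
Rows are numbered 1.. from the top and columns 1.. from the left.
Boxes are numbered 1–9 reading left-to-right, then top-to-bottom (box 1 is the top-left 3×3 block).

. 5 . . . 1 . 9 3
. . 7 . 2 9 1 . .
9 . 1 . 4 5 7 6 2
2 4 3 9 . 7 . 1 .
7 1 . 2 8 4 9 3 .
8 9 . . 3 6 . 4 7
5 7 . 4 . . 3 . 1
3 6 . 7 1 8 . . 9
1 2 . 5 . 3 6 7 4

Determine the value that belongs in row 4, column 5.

5

Row 4 already contains {1, 2, 3, 4, 7, 9}.
Column 5 already contains {1, 2, 3, 4, 8}.
Its 3×3 block (box 5) already contains {2, 3, 4, 6, 7, 8, 9}.
The only value from 1–9 not eliminated is 5, so row 4, column 5 = 5.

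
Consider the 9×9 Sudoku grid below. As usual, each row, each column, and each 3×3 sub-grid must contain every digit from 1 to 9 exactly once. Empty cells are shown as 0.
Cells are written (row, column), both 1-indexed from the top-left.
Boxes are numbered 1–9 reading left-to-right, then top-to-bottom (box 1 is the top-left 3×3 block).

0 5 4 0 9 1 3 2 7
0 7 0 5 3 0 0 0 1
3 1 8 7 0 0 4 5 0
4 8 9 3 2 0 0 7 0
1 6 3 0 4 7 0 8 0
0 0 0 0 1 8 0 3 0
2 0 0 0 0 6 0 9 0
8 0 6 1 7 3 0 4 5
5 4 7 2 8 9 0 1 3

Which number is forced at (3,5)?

6

Row 3 already contains {1, 3, 4, 5, 7, 8}.
Column 5 already contains {1, 2, 3, 4, 7, 8, 9}.
Its 3×3 block (box 2) already contains {1, 3, 5, 7, 9}.
The only value from 1–9 not eliminated is 6, so (3,5) = 6.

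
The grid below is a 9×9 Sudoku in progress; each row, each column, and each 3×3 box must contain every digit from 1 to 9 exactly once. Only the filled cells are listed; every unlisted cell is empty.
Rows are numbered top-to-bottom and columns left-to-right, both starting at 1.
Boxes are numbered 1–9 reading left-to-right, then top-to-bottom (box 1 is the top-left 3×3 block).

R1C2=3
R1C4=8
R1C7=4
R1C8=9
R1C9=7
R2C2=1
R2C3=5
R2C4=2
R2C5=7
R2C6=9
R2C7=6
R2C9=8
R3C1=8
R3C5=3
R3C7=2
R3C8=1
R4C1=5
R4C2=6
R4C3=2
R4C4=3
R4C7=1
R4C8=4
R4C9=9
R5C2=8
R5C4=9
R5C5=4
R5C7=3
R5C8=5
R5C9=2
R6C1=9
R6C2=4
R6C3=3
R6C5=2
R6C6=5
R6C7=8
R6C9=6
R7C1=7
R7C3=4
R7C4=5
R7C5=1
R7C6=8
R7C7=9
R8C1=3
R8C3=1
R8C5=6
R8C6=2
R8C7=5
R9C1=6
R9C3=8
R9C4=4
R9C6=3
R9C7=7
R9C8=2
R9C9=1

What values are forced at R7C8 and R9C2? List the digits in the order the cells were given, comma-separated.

For R7C8:
  Consider where 6 can go in box 9.
  R7C9 is out (column 9 already has a 6).
  R8C8 is out (row 8 already has a 6).
  R8C9 is out (row 8 already has a 6).
  So the only cell in box 9 that can hold 6 is R7C8.
  So R7C8 = 6.
For R9C2:
  Consider where 5 can go in column 2.
  R3C2 is out (box 1 already has a 5).
  R7C2 is out (row 7 already has a 5).
  R8C2 is out (row 8 already has a 5).
  So the only cell in column 2 that can hold 5 is R9C2.
  So R9C2 = 5.

6,5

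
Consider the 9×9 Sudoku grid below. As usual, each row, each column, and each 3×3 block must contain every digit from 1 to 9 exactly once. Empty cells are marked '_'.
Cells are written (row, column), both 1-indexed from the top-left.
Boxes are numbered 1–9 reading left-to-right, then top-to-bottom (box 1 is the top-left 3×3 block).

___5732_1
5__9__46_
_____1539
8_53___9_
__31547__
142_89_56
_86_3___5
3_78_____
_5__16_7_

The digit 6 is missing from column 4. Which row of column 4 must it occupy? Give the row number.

3

Consider where 6 can go in column 4.
(6,4) is out (row 6 already has a 6).
(7,4) is out (row 7 already has a 6).
(9,4) is out (row 9 already has a 6).
So the only cell in column 4 that can hold 6 is (3,4).
That is row 3.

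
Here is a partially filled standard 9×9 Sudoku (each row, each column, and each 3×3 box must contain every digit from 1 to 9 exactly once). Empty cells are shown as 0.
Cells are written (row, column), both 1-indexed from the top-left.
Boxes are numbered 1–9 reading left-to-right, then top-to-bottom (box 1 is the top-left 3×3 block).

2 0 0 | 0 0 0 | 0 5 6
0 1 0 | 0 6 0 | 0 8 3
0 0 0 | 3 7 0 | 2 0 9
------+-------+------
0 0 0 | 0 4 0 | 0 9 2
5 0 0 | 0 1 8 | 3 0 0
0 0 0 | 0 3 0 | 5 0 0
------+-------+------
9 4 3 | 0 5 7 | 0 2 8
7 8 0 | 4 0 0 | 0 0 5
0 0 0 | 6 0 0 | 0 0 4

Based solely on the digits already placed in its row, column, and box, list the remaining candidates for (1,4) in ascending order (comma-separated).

1,8,9

Row 1 already contains {2, 5, 6}.
Column 4 already contains {3, 4, 6}.
Its 3×3 block (box 2) already contains {3, 6, 7}.
Removing those from 1–9 leaves {1, 8, 9} as the candidates for (1,4).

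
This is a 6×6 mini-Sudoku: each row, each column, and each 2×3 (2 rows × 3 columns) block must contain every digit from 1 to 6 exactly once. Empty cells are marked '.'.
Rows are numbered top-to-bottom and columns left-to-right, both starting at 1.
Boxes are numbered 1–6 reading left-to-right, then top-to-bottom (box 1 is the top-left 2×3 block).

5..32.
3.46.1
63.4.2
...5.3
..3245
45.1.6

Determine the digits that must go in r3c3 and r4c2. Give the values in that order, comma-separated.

For r3c3:
  Consider where 5 can go in box 3.
  r4c1 is out (row 4 already has a 5).
  r4c2 is out (row 4 already has a 5).
  r4c3 is out (row 4 already has a 5).
  So the only cell in box 3 that can hold 5 is r3c3.
  So r3c3 = 5.
For r4c2:
  Consider where 4 can go in column 2.
  r1c2 is out (box 1 already has a 4).
  r2c2 is out (row 2 already has a 4).
  r5c2 is out (row 5 already has a 4).
  So the only cell in column 2 that can hold 4 is r4c2.
  So r4c2 = 4.

5,4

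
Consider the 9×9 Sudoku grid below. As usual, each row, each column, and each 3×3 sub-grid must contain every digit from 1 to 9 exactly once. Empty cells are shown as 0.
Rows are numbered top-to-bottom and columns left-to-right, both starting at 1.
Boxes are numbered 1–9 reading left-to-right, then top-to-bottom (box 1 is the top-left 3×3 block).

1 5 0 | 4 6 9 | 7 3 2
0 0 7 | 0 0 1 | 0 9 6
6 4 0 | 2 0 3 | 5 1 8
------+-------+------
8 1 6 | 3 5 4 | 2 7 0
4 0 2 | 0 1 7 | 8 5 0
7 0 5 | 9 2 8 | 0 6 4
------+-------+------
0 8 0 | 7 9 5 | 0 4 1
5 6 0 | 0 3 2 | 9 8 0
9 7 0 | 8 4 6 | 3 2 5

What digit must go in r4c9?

Row 4 already contains {1, 2, 3, 4, 5, 6, 7, 8}.
Column 9 already contains {1, 2, 4, 5, 6, 8}.
Its 3×3 block (box 6) already contains {2, 4, 5, 6, 7, 8}.
The only value from 1–9 not eliminated is 9, so r4c9 = 9.

9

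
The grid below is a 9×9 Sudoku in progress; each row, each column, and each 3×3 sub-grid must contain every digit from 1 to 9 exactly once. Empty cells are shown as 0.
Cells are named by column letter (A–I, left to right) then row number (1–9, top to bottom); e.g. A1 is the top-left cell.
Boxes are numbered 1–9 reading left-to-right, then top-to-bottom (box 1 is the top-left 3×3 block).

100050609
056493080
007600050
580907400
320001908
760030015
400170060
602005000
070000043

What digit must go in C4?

1

Row 4 already contains {4, 5, 7, 8, 9}.
Column C already contains {2, 6, 7}.
Its 3×3 block (box 4) already contains {2, 3, 5, 6, 7, 8}.
The only value from 1–9 not eliminated is 1, so C4 = 1.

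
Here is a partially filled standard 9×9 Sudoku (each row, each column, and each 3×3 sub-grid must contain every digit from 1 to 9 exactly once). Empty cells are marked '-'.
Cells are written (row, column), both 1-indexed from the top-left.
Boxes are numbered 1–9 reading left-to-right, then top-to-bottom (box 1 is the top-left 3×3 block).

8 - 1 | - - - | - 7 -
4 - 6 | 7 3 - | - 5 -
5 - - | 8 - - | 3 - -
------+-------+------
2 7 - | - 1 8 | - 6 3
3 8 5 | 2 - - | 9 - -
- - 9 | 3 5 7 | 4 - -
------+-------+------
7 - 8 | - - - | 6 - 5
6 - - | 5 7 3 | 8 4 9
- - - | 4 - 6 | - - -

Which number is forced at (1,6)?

5

Cell (1,6) itself could take any of {2, 4, 5, 9} by direct elimination.
Consider where 5 can go in column 6.
(2,6) is out (row 2 already has a 5).
(3,6) is out (row 3 already has a 5).
(5,6) is out (row 5 already has a 5).
(7,6) is out (row 7 already has a 5).
So the only cell in column 6 that can hold 5 is (1,6).
Therefore (1,6) = 5.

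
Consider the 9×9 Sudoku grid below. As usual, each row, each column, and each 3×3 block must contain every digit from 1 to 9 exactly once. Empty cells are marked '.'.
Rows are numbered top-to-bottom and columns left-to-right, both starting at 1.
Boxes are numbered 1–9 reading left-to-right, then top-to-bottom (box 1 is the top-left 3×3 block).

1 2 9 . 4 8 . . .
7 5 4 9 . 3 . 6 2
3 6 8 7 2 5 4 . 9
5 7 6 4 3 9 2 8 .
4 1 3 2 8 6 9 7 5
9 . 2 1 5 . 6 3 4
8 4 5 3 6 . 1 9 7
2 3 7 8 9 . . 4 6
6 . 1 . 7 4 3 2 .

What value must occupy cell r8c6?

1

Row 8 already contains {2, 3, 4, 6, 7, 8, 9}.
Column 6 already contains {3, 4, 5, 6, 8, 9}.
Its 3×3 block (box 8) already contains {3, 4, 6, 7, 8, 9}.
The only value from 1–9 not eliminated is 1, so r8c6 = 1.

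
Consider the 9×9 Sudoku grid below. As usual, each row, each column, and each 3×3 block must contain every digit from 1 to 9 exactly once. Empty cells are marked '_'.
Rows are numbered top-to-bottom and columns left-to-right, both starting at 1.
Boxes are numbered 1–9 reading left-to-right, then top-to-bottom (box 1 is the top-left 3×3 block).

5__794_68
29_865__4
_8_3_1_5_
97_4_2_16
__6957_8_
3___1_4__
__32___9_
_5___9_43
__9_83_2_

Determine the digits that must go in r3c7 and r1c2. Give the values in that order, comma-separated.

For r3c7:
  Consider where 9 can go in column 7.
  r1c7 is out (row 1 already has a 9). r2c7 is out (row 2 already has a 9). r4c7 is out (row 4 already has a 9). r5c7 is out (row 5 already has a 9). The remaining empty cells in column 7 are similarly blocked.
  So the only cell in column 7 that can hold 9 is r3c7.
  So r3c7 = 9.
For r1c2:
  Consider where 3 can go in column 2.
  r5c2 is out (box 4 already has a 3).
  r6c2 is out (row 6 already has a 3).
  r7c2 is out (row 7 already has a 3).
  r9c2 is out (row 9 already has a 3).
  So the only cell in column 2 that can hold 3 is r1c2.
  So r1c2 = 3.

9,3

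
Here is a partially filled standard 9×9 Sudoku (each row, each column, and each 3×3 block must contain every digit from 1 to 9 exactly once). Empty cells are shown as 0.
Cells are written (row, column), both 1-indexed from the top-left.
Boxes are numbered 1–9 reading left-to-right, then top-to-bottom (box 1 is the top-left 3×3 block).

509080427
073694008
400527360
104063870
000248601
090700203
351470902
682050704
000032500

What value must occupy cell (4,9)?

5

Cell (4,9) itself could take any of {5, 9} by direct elimination.
Consider where 5 can go in row 4.
(4,2) is out (column 2 already has a 5).
(4,4) is out (column 4 already has a 5).
So the only cell in row 4 that can hold 5 is (4,9).
Therefore (4,9) = 5.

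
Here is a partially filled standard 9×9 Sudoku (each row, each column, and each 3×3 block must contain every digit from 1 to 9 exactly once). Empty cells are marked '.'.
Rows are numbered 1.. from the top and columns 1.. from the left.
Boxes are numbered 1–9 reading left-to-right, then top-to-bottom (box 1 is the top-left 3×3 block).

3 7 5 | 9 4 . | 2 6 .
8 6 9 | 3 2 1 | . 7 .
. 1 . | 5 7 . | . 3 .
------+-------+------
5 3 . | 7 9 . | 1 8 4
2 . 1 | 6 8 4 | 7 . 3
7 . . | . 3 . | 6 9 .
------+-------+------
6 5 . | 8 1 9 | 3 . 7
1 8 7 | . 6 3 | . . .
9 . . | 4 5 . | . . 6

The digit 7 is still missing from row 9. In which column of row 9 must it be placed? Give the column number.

Consider where 7 can go in row 9.
row 9, column 2 is out (column 2 already has a 7).
row 9, column 3 is out (column 3 already has a 7).
row 9, column 7 is out (column 7 already has a 7).
row 9, column 8 is out (column 8 already has a 7).
So the only cell in row 9 that can hold 7 is row 9, column 6.
That is column 6.

6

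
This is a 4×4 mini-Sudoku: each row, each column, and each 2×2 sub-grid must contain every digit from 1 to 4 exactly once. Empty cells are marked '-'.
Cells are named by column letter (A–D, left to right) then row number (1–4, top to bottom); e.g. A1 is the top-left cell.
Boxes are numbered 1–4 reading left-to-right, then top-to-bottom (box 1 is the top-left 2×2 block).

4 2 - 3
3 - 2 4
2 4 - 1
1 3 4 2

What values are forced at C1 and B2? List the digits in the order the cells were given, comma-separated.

1,1

For C1:
  Row 1 already contains {2, 3, 4}.
  Column C already contains {2, 4}.
  Its 2×2 block (box 2) already contains {2, 3, 4}.
  The only value from 1–4 not eliminated is 1, so C1 = 1.
For B2:
  Row 2 already contains {2, 3, 4}.
  Column B already contains {2, 3, 4}.
  Its 2×2 block (box 1) already contains {2, 3, 4}.
  The only value from 1–4 not eliminated is 1, so B2 = 1.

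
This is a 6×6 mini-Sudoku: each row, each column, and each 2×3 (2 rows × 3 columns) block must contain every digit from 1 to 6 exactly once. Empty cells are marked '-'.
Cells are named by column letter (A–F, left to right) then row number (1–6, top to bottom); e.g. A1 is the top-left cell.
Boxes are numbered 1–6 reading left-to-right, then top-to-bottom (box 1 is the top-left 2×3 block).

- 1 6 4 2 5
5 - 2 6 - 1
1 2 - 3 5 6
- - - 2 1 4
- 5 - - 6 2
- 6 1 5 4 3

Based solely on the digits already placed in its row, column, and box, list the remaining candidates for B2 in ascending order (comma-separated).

Row 2 already contains {1, 2, 5, 6}.
Column B already contains {1, 2, 5, 6}.
Its 2×3 block (box 1) already contains {1, 2, 5, 6}.
Removing those from 1–6 leaves {3, 4} as the candidates for B2.

3,4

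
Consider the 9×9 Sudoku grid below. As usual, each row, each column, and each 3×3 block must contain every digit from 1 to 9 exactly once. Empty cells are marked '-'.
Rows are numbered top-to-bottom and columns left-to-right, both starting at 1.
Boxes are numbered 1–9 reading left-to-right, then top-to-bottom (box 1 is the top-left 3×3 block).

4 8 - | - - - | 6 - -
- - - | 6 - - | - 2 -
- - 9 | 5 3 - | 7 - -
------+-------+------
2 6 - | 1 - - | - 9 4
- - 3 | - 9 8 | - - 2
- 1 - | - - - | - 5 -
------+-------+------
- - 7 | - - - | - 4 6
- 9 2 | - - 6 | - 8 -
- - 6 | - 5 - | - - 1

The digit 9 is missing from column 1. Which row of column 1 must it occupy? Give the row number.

6

Consider where 9 can go in column 1.
R2C1 is out (box 1 already has a 9). R3C1 is out (row 3 already has a 9). R5C1 is out (row 5 already has a 9). R7C1 is out (box 7 already has a 9). The remaining empty cells in column 1 are similarly blocked.
So the only cell in column 1 that can hold 9 is R6C1.
That is row 6.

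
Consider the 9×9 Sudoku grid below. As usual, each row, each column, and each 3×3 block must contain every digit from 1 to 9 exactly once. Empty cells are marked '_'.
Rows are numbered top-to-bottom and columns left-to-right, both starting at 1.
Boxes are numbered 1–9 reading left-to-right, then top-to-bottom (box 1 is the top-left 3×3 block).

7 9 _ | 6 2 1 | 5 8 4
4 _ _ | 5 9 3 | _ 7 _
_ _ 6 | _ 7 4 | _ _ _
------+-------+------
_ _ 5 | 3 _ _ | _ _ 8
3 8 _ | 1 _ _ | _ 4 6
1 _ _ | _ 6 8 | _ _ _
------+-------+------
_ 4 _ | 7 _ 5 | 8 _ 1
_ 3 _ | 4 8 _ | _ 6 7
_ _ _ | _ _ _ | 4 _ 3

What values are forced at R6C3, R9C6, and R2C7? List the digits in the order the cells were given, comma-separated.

4,6,6

For R6C3:
  Consider where 4 can go in box 4.
  R4C1 is out (column 1 already has a 4).
  R4C2 is out (column 2 already has a 4).
  R5C3 is out (row 5 already has a 4).
  R6C2 is out (column 2 already has a 4).
  So the only cell in box 4 that can hold 4 is R6C3.
  So R6C3 = 4.
For R9C6:
  Consider where 6 can go in column 6.
  R4C6 is out (box 5 already has a 6).
  R5C6 is out (row 5 already has a 6).
  R8C6 is out (row 8 already has a 6).
  So the only cell in column 6 that can hold 6 is R9C6.
  So R9C6 = 6.
For R2C7:
  Consider where 6 can go in column 7.
  R3C7 is out (row 3 already has a 6).
  R4C7 is out (box 6 already has a 6).
  R5C7 is out (row 5 already has a 6).
  R6C7 is out (row 6 already has a 6).
  R8C7 is out (row 8 already has a 6).
  So the only cell in column 7 that can hold 6 is R2C7.
  So R2C7 = 6.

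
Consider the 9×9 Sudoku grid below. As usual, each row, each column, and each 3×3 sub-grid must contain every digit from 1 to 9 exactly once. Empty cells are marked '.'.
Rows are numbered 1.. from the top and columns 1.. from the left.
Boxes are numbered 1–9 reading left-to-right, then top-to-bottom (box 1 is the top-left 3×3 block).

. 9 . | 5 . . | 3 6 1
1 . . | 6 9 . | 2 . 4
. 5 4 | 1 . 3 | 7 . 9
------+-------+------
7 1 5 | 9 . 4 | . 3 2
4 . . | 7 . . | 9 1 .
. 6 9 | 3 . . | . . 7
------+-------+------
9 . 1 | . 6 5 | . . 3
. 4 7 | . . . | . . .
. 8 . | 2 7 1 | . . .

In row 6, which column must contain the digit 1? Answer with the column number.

Consider where 1 can go in row 6.
row 6, column 1 is out (column 1 already has a 1).
row 6, column 6 is out (column 6 already has a 1).
row 6, column 7 is out (box 6 already has a 1).
row 6, column 8 is out (column 8 already has a 1).
So the only cell in row 6 that can hold 1 is row 6, column 5.
That is column 5.

5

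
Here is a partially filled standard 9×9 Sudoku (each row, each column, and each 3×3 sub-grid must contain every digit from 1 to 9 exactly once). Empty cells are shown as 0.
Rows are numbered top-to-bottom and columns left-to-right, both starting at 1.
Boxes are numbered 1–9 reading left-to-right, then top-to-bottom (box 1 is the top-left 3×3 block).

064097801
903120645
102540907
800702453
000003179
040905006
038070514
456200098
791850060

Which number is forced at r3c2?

Row 3 already contains {1, 2, 4, 5, 7, 9}.
Column 2 already contains {3, 4, 5, 6, 9}.
Its 3×3 block (box 1) already contains {1, 2, 3, 4, 6, 9}.
The only value from 1–9 not eliminated is 8, so r3c2 = 8.

8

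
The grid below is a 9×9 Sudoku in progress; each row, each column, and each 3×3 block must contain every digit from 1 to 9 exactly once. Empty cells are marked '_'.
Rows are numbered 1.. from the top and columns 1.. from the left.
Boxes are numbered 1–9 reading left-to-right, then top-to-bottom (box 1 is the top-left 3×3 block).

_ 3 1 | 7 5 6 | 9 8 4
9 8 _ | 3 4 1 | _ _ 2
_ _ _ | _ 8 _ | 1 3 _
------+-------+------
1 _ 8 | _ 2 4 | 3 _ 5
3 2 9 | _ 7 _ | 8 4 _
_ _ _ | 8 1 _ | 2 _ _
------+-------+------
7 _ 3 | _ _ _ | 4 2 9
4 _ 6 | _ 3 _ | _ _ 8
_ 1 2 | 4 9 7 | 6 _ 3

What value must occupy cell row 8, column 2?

Cell row 8, column 2 itself could take any of {5, 9} by direct elimination.
Consider where 9 can go in column 2.
row 3, column 2 is out (box 1 already has a 9).
row 4, column 2 is out (box 4 already has a 9).
row 6, column 2 is out (box 4 already has a 9).
row 7, column 2 is out (row 7 already has a 9).
So the only cell in column 2 that can hold 9 is row 8, column 2.
Therefore row 8, column 2 = 9.

9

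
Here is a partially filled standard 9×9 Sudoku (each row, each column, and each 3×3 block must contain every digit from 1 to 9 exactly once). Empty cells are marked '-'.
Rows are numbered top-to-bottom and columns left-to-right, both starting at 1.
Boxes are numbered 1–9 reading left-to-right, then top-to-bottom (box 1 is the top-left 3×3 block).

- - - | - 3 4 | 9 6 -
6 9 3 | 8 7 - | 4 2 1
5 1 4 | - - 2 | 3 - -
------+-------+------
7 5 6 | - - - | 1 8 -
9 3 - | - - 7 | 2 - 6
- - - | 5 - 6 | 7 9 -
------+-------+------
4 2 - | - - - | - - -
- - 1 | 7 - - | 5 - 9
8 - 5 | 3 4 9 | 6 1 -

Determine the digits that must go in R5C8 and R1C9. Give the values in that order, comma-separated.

For R5C8:
  Consider where 5 can go in column 8.
  R3C8 is out (row 3 already has a 5).
  R7C8 is out (box 9 already has a 5).
  R8C8 is out (row 8 already has a 5).
  So the only cell in column 8 that can hold 5 is R5C8.
  So R5C8 = 5.
For R1C9:
  Consider where 5 can go in column 9.
  R3C9 is out (row 3 already has a 5).
  R4C9 is out (row 4 already has a 5).
  R6C9 is out (row 6 already has a 5).
  R7C9 is out (box 9 already has a 5).
  R9C9 is out (row 9 already has a 5).
  So the only cell in column 9 that can hold 5 is R1C9.
  So R1C9 = 5.

5,5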